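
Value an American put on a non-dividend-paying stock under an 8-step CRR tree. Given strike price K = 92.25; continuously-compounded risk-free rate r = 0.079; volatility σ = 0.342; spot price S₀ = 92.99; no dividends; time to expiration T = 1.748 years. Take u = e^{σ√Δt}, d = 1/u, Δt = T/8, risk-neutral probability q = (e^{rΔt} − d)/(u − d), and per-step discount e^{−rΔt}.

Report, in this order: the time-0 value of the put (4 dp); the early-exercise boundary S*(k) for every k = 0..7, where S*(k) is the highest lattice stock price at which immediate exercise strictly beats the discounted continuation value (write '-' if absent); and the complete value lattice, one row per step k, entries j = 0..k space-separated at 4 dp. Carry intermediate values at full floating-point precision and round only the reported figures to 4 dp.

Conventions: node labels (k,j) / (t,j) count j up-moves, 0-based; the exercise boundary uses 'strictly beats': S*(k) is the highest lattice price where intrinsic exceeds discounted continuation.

Δt=0.21850  u=1.17335  d=0.85226  q=0.51434  discount=0.98289
step 8 (expiry): payoffs max(K−S,0) = 66.3673 56.6158 43.1905 24.7071 0.0000 0.0000 0.0000 0.0000 0.0000
step 7: (k=7,j=0): S=30.3696, K−S=61.8804, hold=60.3017 ⇒ V=61.8804 exercise | (k=7,j=1): S=41.8114, K−S=50.4386, hold=48.8599 ⇒ V=50.4386 exercise | (k=7,j=2): S=57.5641, K−S=34.6859, hold=33.1072 ⇒ V=34.6859 exercise | (k=7,j=3): S=79.2516, K−S=12.9984, hold=11.7938 ⇒ V=12.9984 exercise | (k=7,j=4): S=109.1100, K−S=0.0000, hold=0.0000 ⇒ V=0.0000 continue | (k=7,j=5): S=150.2176, K−S=0.0000, hold=0.0000 ⇒ V=0.0000 continue | (k=7,j=6): S=206.8128, K−S=0.0000, hold=0.0000 ⇒ V=0.0000 continue | (k=7,j=7): S=284.7304, K−S=0.0000, hold=0.0000 ⇒ V=0.0000 continue  boundary S*=79.2516
step 6: (k=6,j=0): S=35.6342, K−S=56.6158, hold=55.0371 ⇒ V=56.6158 exercise | (k=6,j=1): S=49.0595, K−S=43.1905, hold=41.6118 ⇒ V=43.1905 exercise | (k=6,j=2): S=67.5429, K−S=24.7071, hold=23.1284 ⇒ V=24.7071 exercise | (k=6,j=3): S=92.9900, K−S=0.0000, hold=6.2047 ⇒ V=6.2047 continue | (k=6,j=4): S=128.0244, K−S=0.0000, hold=0.0000 ⇒ V=0.0000 continue | (k=6,j=5): S=176.2581, K−S=0.0000, hold=0.0000 ⇒ V=0.0000 continue | (k=6,j=6): S=242.6642, K−S=0.0000, hold=0.0000 ⇒ V=0.0000 continue  boundary S*=67.5429
step 5: (k=5,j=0): S=41.8114, K−S=50.4386, hold=48.8599 ⇒ V=50.4386 exercise | (k=5,j=1): S=57.5641, K−S=34.6859, hold=33.1072 ⇒ V=34.6859 exercise | (k=5,j=2): S=79.2516, K−S=12.9984, hold=14.9305 ⇒ V=14.9305 continue | (k=5,j=3): S=109.1100, K−S=0.0000, hold=2.9618 ⇒ V=2.9618 continue | (k=5,j=4): S=150.2176, K−S=0.0000, hold=0.0000 ⇒ V=0.0000 continue | (k=5,j=5): S=206.8128, K−S=0.0000, hold=0.0000 ⇒ V=0.0000 continue  boundary S*=57.5641
step 4: (k=4,j=0): S=49.0595, K−S=43.1905, hold=41.6118 ⇒ V=43.1905 exercise | (k=4,j=1): S=67.5429, K−S=24.7071, hold=24.1052 ⇒ V=24.7071 exercise | (k=4,j=2): S=92.9900, K−S=0.0000, hold=8.6243 ⇒ V=8.6243 continue | (k=4,j=3): S=128.0244, K−S=0.0000, hold=1.4138 ⇒ V=1.4138 continue | (k=4,j=4): S=176.2581, K−S=0.0000, hold=0.0000 ⇒ V=0.0000 continue  boundary S*=67.5429
step 3: (k=3,j=0): S=57.5641, K−S=34.6859, hold=33.1072 ⇒ V=34.6859 exercise | (k=3,j=1): S=79.2516, K−S=12.9984, hold=16.1538 ⇒ V=16.1538 continue | (k=3,j=2): S=109.1100, K−S=0.0000, hold=4.8315 ⇒ V=4.8315 continue | (k=3,j=3): S=150.2176, K−S=0.0000, hold=0.6749 ⇒ V=0.6749 continue  boundary S*=57.5641
step 2: (k=2,j=0): S=67.5429, K−S=24.7071, hold=24.7235 ⇒ V=24.7235 continue | (k=2,j=1): S=92.9900, K−S=0.0000, hold=10.1534 ⇒ V=10.1534 continue | (k=2,j=2): S=128.0244, K−S=0.0000, hold=2.6475 ⇒ V=2.6475 continue  boundary S*=-
step 1: (k=1,j=0): S=79.2516, K−S=12.9984, hold=16.9346 ⇒ V=16.9346 continue | (k=1,j=1): S=109.1100, K−S=0.0000, hold=6.1851 ⇒ V=6.1851 continue  boundary S*=-
step 0: (k=0,j=0): S=92.9900, K−S=0.0000, hold=11.2105 ⇒ V=11.2105 continue  boundary S*=-

price = 11.2105
boundary = - - - 57.5641 67.5429 57.5641 67.5429 79.2516
tree:
11.2105
16.9346 6.1851
24.7235 10.1534 2.6475
34.6859 16.1538 4.8315 0.6749
43.1905 24.7071 8.6243 1.4138 0.0000
50.4386 34.6859 14.9305 2.9618 0.0000 0.0000
56.6158 43.1905 24.7071 6.2047 0.0000 0.0000 0.0000
61.8804 50.4386 34.6859 12.9984 0.0000 0.0000 0.0000 0.0000
66.3673 56.6158 43.1905 24.7071 0.0000 0.0000 0.0000 0.0000 0.0000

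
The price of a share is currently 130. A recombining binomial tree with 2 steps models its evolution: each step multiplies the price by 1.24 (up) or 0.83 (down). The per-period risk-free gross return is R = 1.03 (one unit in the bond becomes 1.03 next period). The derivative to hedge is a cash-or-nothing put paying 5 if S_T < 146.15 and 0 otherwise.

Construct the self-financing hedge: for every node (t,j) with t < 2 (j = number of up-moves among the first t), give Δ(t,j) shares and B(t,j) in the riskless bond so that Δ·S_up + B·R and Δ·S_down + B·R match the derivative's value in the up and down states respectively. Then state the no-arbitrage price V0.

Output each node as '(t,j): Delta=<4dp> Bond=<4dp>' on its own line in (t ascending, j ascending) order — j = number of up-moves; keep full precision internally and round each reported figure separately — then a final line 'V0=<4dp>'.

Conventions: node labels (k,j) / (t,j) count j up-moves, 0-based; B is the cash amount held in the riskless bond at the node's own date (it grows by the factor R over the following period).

(0,0): Delta=-0.0444 Bond=9.3671
(1,0): Delta=0.0000 Bond=4.8544
(1,1): Delta=-0.0757 Bond=14.6815
V0=3.5915

Risk-neutral probability p* = (R−d)/(u−d) = (1.03−0.83)/(1.24−0.83) = 0.4878.
Payoffs at expiry: V(2,0)=5.0000, V(2,1)=5.0000, V(2,2)=0.0000
  t=1,j=0: stock 107.9000 → up 133.7960 (V=5.0000), down 89.5570 (V=5.0000). Price 4.8544; hedge Δ=0.0000, bond B=4.8544.
  t=1,j=1: stock 161.2000 → up 199.8880 (V=0.0000), down 133.7960 (V=5.0000). Price 2.4864; hedge Δ=-0.0757, bond B=14.6815.
  t=0,j=0: stock 130.0000 → up 161.2000 (V=2.4864), down 107.9000 (V=4.8544). Price 3.5915; hedge Δ=-0.0444, bond B=9.3671.
Sanity check at the root: Δ(0,0)·S0 + B(0,0) reproduces V0 = 3.5915.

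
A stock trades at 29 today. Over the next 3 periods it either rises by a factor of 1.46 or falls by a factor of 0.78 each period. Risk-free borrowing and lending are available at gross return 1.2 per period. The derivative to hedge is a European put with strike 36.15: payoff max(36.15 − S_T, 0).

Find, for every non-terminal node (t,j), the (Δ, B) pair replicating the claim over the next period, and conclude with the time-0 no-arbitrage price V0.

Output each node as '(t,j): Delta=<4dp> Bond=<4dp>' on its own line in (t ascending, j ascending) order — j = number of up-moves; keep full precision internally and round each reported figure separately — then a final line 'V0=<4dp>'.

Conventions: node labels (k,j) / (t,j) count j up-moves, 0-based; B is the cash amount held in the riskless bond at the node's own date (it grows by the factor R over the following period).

Since d<R<u, set p* = (R−d)/(u−d) = 0.6176; price each node as the discounted p*-expectation of its children.
Terminal payoffs: V(3,0)=22.3880, V(3,1)=10.3903, V(3,2)=0.0000, V(3,3)=0.0000
(2,0): S=17.6436. Δ = (V_up−V_dn)/(S_up−S_dn) = (10.3903−22.3880)/(25.7597−13.7620) = -1.0000. V = [p*·10.3903 + (1−p*)·22.3880]/1.2 = 12.4814. B = V − Δ·S = 30.1250.
(2,1): S=33.0252. Δ = (V_up−V_dn)/(S_up−S_dn) = (0.0000−10.3903)/(48.2168−25.7597) = -0.4627. V = [p*·0.0000 + (1−p*)·10.3903]/1.2 = 3.3106. B = V − Δ·S = 18.5906.
(2,2): S=61.8164. Δ = (V_up−V_dn)/(S_up−S_dn) = (0.0000−0.0000)/(90.2519−48.2168) = 0.0000. V = [p*·0.0000 + (1−p*)·0.0000]/1.2 = 0.0000. B = V − Δ·S = 0.0000.
(1,0): S=22.6200. Δ = (V_up−V_dn)/(S_up−S_dn) = (3.3106−12.4814)/(33.0252−17.6436) = -0.5962. V = [p*·3.3106 + (1−p*)·12.4814]/1.2 = 5.6809. B = V − Δ·S = 19.1673.
(1,1): S=42.3400. Δ = (V_up−V_dn)/(S_up−S_dn) = (0.0000−3.3106)/(61.8164−33.0252) = -0.1150. V = [p*·0.0000 + (1−p*)·3.3106]/1.2 = 1.0549. B = V − Δ·S = 5.9235.
(0,0): S=29.0000. Δ = (V_up−V_dn)/(S_up−S_dn) = (1.0549−5.6809)/(42.3400−22.6200) = -0.2346. V = [p*·1.0549 + (1−p*)·5.6809]/1.2 = 2.3530. B = V − Δ·S = 9.1561.
Sanity check at the root: Δ(0,0)·S0 + B(0,0) reproduces V0 = 2.3530.

(0,0): Delta=-0.2346 Bond=9.1561
(1,0): Delta=-0.5962 Bond=19.1673
(1,1): Delta=-0.1150 Bond=5.9235
(2,0): Delta=-1.0000 Bond=30.1250
(2,1): Delta=-0.4627 Bond=18.5906
(2,2): Delta=0.0000 Bond=0.0000
V0=2.3530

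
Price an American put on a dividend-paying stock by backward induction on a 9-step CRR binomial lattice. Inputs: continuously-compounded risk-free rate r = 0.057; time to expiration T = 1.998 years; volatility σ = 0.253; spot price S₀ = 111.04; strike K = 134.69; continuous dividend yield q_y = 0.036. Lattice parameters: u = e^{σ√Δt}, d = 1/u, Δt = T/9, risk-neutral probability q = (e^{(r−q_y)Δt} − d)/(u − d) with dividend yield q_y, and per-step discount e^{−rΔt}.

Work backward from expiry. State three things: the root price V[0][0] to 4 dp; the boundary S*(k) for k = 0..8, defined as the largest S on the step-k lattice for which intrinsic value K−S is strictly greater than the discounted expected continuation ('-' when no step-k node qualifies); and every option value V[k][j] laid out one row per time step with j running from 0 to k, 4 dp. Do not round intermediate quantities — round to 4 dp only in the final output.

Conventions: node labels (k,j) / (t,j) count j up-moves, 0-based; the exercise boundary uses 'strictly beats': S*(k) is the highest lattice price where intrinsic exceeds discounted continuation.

Δt=0.22200  u=1.12660  d=0.88763  q=0.48979  discount=0.98743
step 9 (expiry): payoffs max(K−S,0) = 96.7108 86.4856 73.5075 57.0352 36.1281 9.5922 0.0000 0.0000 0.0000 0.0000
step 8: (k=8,j=0): S=42.7875, K−S=91.9025, hold=90.5495 ⇒ V=91.9025 exercise | (k=8,j=1): S=54.3072, K−S=80.3828, hold=79.1215 ⇒ V=80.3828 exercise | (k=8,j=2): S=68.9284, K−S=65.7616, hold=64.6167 ⇒ V=65.7616 exercise | (k=8,j=3): S=87.4860, K−S=47.2040, hold=46.2067 ⇒ V=47.2040 exercise | (k=8,j=4): S=111.0400, K−S=23.6500, hold=22.8403 ⇒ V=23.6500 exercise | (k=8,j=5): S=140.9354, K−S=0.0000, hold=4.8325 ⇒ V=4.8325 continue | (k=8,j=6): S=178.8797, K−S=0.0000, hold=0.0000 ⇒ V=0.0000 continue | (k=8,j=7): S=227.0397, K−S=0.0000, hold=0.0000 ⇒ V=0.0000 continue | (k=8,j=8): S=288.1658, K−S=0.0000, hold=0.0000 ⇒ V=0.0000 continue  boundary S*=111.0400
step 7: (k=7,j=0): S=48.2044, K−S=86.4856, hold=85.1757 ⇒ V=86.4856 exercise | (k=7,j=1): S=61.1825, K−S=73.5075, hold=72.3008 ⇒ V=73.5075 exercise | (k=7,j=2): S=77.6548, K−S=57.0352, hold=55.9597 ⇒ V=57.0352 exercise | (k=7,j=3): S=98.5619, K−S=36.1281, hold=35.2190 ⇒ V=36.1281 exercise | (k=7,j=4): S=125.0978, K−S=9.5922, hold=14.2519 ⇒ V=14.2519 continue | (k=7,j=5): S=158.7781, K−S=0.0000, hold=2.4346 ⇒ V=2.4346 continue | (k=7,j=6): S=201.5261, K−S=0.0000, hold=0.0000 ⇒ V=0.0000 continue | (k=7,j=7): S=255.7832, K−S=0.0000, hold=0.0000 ⇒ V=0.0000 continue  boundary S*=98.5619
step 6: (k=6,j=0): S=54.3072, K−S=80.3828, hold=79.1215 ⇒ V=80.3828 exercise | (k=6,j=1): S=68.9284, K−S=65.7616, hold=64.6167 ⇒ V=65.7616 exercise | (k=6,j=2): S=87.4860, K−S=47.2040, hold=46.2067 ⇒ V=47.2040 exercise | (k=6,j=3): S=111.0400, K−S=23.6500, hold=25.0939 ⇒ V=25.0939 continue | (k=6,j=4): S=140.9354, K−S=0.0000, hold=8.3575 ⇒ V=8.3575 continue | (k=6,j=5): S=178.8797, K−S=0.0000, hold=1.2265 ⇒ V=1.2265 continue | (k=6,j=6): S=227.0397, K−S=0.0000, hold=0.0000 ⇒ V=0.0000 continue  boundary S*=87.4860
step 5: (k=5,j=0): S=61.1825, K−S=73.5075, hold=72.3008 ⇒ V=73.5075 exercise | (k=5,j=1): S=77.6548, K−S=57.0352, hold=55.9597 ⇒ V=57.0352 exercise | (k=5,j=2): S=98.5619, K−S=36.1281, hold=35.9173 ⇒ V=36.1281 exercise | (k=5,j=3): S=125.0978, K−S=9.5922, hold=16.6842 ⇒ V=16.6842 continue | (k=5,j=4): S=158.7781, K−S=0.0000, hold=4.8037 ⇒ V=4.8037 continue | (k=5,j=5): S=201.5261, K−S=0.0000, hold=0.6179 ⇒ V=0.6179 continue  boundary S*=98.5619
step 4: (k=4,j=0): S=68.9284, K−S=65.7616, hold=64.6167 ⇒ V=65.7616 exercise | (k=4,j=1): S=87.4860, K−S=47.2040, hold=46.2067 ⇒ V=47.2040 exercise | (k=4,j=2): S=111.0400, K−S=23.6500, hold=26.2702 ⇒ V=26.2702 continue | (k=4,j=3): S=140.9354, K−S=0.0000, hold=10.7286 ⇒ V=10.7286 continue | (k=4,j=4): S=178.8797, K−S=0.0000, hold=2.7189 ⇒ V=2.7189 continue  boundary S*=87.4860
step 3: (k=3,j=0): S=77.6548, K−S=57.0352, hold=55.9597 ⇒ V=57.0352 exercise | (k=3,j=1): S=98.5619, K−S=36.1281, hold=36.4862 ⇒ V=36.4862 continue | (k=3,j=2): S=125.0978, K−S=9.5922, hold=18.4235 ⇒ V=18.4235 continue | (k=3,j=3): S=158.7781, K−S=0.0000, hold=6.7200 ⇒ V=6.7200 continue  boundary S*=77.6548
step 2: (k=2,j=0): S=87.4860, K−S=47.2040, hold=46.3799 ⇒ V=47.2040 exercise | (k=2,j=1): S=111.0400, K−S=23.6500, hold=27.2918 ⇒ V=27.2918 continue | (k=2,j=2): S=140.9354, K−S=0.0000, hold=12.5317 ⇒ V=12.5317 continue  boundary S*=87.4860
step 1: (k=1,j=0): S=98.5619, K−S=36.1281, hold=36.9803 ⇒ V=36.9803 continue | (k=1,j=1): S=125.0978, K−S=9.5922, hold=19.8102 ⇒ V=19.8102 continue  boundary S*=-
step 0: (k=0,j=0): S=111.0400, K−S=23.6500, hold=28.2113 ⇒ V=28.2113 continue  boundary S*=-

price = 28.2113
boundary = - - 87.4860 77.6548 87.4860 98.5619 87.4860 98.5619 111.0400
tree:
28.2113
36.9803 19.8102
47.2040 27.2918 12.5317
57.0352 36.4862 18.4235 6.7200
65.7616 47.2040 26.2702 10.7286 2.7189
73.5075 57.0352 36.1281 16.6842 4.8037 0.6179
80.3828 65.7616 47.2040 25.0939 8.3575 1.2265 0.0000
86.4856 73.5075 57.0352 36.1281 14.2519 2.4346 0.0000 0.0000
91.9025 80.3828 65.7616 47.2040 23.6500 4.8325 0.0000 0.0000 0.0000
96.7108 86.4856 73.5075 57.0352 36.1281 9.5922 0.0000 0.0000 0.0000 0.0000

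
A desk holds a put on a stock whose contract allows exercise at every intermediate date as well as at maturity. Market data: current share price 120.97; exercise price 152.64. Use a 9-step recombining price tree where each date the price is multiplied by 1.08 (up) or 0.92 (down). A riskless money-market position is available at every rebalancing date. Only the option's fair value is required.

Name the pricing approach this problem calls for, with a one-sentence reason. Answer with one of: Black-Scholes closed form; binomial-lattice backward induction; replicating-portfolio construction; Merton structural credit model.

Key observation: the exercise right at every one of the 9 steps is what matters: each node needs max(152.64 − S, continuation), which only the stepwise tree valuation starting from spot 120.97 delivers.

framework: binomial-lattice backward induction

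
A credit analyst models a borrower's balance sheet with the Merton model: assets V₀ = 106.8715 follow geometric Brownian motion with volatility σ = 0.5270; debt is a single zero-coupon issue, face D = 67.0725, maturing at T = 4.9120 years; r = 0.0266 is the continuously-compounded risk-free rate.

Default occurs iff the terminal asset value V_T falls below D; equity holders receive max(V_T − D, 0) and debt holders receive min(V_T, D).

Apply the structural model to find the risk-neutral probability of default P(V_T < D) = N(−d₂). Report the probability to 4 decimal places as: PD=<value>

PD=0.5292

With assets at 106.8715 and a single debt payment of 67.0725 at 4.9120 years:
d₁ = [ln(V₀/D) + (r + σ²/2)T] / (σ√T)
   = [ln(106.8715/67.0725) + (0.0266 + 0.5·0.5270²)·4.9120] / (0.5270·√4.9120)
   = [0.465853 + 0.812762] / 1.167992 = 1.094712
d₂ = d₁ − σ√T = 1.094712 − 1.167992 = -0.073280
risk-neutral PD = N(−d₂) = N(0.073280) = 0.529208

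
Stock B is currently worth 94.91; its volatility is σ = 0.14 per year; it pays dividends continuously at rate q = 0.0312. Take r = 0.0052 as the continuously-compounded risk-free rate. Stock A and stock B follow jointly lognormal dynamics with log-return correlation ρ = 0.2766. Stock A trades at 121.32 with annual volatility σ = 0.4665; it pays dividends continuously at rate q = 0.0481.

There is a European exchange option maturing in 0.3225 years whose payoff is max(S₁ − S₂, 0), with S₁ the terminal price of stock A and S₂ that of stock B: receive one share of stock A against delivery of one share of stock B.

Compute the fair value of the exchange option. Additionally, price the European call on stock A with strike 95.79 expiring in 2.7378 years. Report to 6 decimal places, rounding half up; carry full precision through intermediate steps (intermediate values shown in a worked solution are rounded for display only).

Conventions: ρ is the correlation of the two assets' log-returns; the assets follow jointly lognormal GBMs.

exchange price = 27.984468
price(stock A call K=95.79) = 36.460554

σ_eff = √(σ₁² + σ₂² − 2ρσ₁σ₂) = √(0.4665² + 0.14² − 2·0.2766·0.4665·0.14) = 0.448434
d₁ = (ln(S₁/S₂) + (q₂ − q₁ + σ_eff²/2)T) / (σ_eff√T) = (ln(121.32/94.91) + (0.0312 − 0.0481 + 0.100546)·0.3225) / 0.254661 = 1.069964
d₂ = d₁ − σ_eff√T = 1.069964 − 0.254661 = 0.815303
N(d₁) = 0.857682,  N(d₂) = 0.792551
V = S₁·e^{−q₁T}·N(d₁) − S₂·e^{−q₂T}·N(d₂) = 102.452360 − 74.467892 = 27.984468
[vanilla: stock A call K=95.79]
σ√T = 0.4665·√2.7378 = 0.771885
d₁ = (ln(S/K) + (r−q+σ²/2)T) / (σ√T) = (ln(121.32/95.79) + (0.0052−0.0481+0.4665²/2)·2.7378) / 0.771885 = (0.236273 + 0.180451) / 0.771885 = 0.539880
d₂ = d₁ − σ√T = 0.539880 − 0.771885 = -0.232005
e^{−rT} = 0.985864
e^{−qT} = 0.876614
N(d₁) = 0.705360,  N(d₂) = 0.408267
price = S·e^{−qT}·N(d₁) − K·e^{−rT}·N(d₂) = 75.015629 − 38.555076 = 36.460554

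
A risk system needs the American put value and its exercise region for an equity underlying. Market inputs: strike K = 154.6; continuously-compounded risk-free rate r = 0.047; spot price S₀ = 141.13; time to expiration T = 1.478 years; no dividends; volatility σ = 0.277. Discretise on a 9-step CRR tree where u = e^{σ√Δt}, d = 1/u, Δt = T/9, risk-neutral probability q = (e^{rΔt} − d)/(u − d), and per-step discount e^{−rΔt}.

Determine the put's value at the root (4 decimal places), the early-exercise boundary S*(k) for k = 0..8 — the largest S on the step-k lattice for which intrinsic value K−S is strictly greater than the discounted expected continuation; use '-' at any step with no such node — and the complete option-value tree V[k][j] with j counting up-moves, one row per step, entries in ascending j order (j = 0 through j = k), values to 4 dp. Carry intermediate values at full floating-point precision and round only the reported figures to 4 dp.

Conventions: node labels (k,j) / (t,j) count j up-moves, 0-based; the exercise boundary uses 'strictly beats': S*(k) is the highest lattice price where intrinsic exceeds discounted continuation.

price = 22.3646
boundary = - - 112.7504 100.7784 112.7504 100.7784 112.7504 126.1446 112.7504
tree:
22.3646
31.0878 14.2044
41.8496 21.0740 7.7260
53.8216 30.2635 12.4394 3.2500
64.5224 41.8496 19.4336 5.8125 0.8021
74.0869 53.8216 29.2254 10.1869 1.6377 0.0000
82.6359 64.5224 41.8496 17.3678 3.3436 0.0000 0.0000
90.2772 74.0869 53.8216 28.4554 6.8265 0.0000 0.0000 0.0000
97.1071 82.6359 64.5224 41.8496 13.9374 0.0000 0.0000 0.0000 0.0000
103.2117 90.2772 74.0869 53.8216 28.4554 0.0000 0.0000 0.0000 0.0000 0.0000

params: Δt=0.16422 u=1.11880 d=0.89382 q=0.50641 e^(-rΔt)=0.99231
t_9 payoffs: 103.2117 90.2772 74.0869 53.8216 28.4554 0.0000 0.0000 0.0000 0.0000 0.0000
t_8: node(8,0) S=57.4929 payoff=97.1071 vs cont=95.9184 → 97.1071 [stop]  node(8,1) S=71.9641 payoff=82.6359 vs cont=81.4473 → 82.6359 [stop]  node(8,2) S=90.0776 payoff=64.5224 vs cont=63.3337 → 64.5224 [stop]  node(8,3) S=112.7504 payoff=41.8496 vs cont=40.6609 → 41.8496 [stop]  node(8,4) S=141.1300 payoff=13.4700 vs cont=13.9374 → 13.9374 [wait]  node(8,5) S=176.6528 payoff=0.0000 vs cont=0.0000 → 0.0000 [wait]  node(8,6) S=221.1168 payoff=0.0000 vs cont=0.0000 → 0.0000 [wait]  node(8,7) S=276.7725 payoff=0.0000 vs cont=0.0000 → 0.0000 [wait]  node(8,8) S=346.4370 payoff=0.0000 vs cont=0.0000 → 0.0000 [wait]  ⇒ S*(8)=112.7504
t_7: node(7,0) S=64.3228 payoff=90.2772 vs cont=89.0885 → 90.2772 [stop]  node(7,1) S=80.5131 payoff=74.0869 vs cont=72.8983 → 74.0869 [stop]  node(7,2) S=100.7784 payoff=53.8216 vs cont=52.6329 → 53.8216 [stop]  node(7,3) S=126.1446 payoff=28.4554 vs cont=27.5016 → 28.4554 [stop]  node(7,4) S=157.8956 payoff=0.0000 vs cont=6.8265 → 6.8265 [wait]  node(7,5) S=197.6383 payoff=0.0000 vs cont=0.0000 → 0.0000 [wait]  node(7,6) S=247.3844 payoff=0.0000 vs cont=0.0000 → 0.0000 [wait]  node(7,7) S=309.6518 payoff=0.0000 vs cont=0.0000 → 0.0000 [wait]  ⇒ S*(7)=126.1446
t_6: node(6,0) S=71.9641 payoff=82.6359 vs cont=81.4473 → 82.6359 [stop]  node(6,1) S=90.0776 payoff=64.5224 vs cont=63.3337 → 64.5224 [stop]  node(6,2) S=112.7504 payoff=41.8496 vs cont=40.6609 → 41.8496 [stop]  node(6,3) S=141.1300 payoff=13.4700 vs cont=17.3678 → 17.3678 [wait]  node(6,4) S=176.6528 payoff=0.0000 vs cont=3.3436 → 3.3436 [wait]  node(6,5) S=221.1168 payoff=0.0000 vs cont=0.0000 → 0.0000 [wait]  node(6,6) S=276.7725 payoff=0.0000 vs cont=0.0000 → 0.0000 [wait]  ⇒ S*(6)=112.7504
t_5: node(5,0) S=80.5131 payoff=74.0869 vs cont=72.8983 → 74.0869 [stop]  node(5,1) S=100.7784 payoff=53.8216 vs cont=52.6329 → 53.8216 [stop]  node(5,2) S=126.1446 payoff=28.4554 vs cont=29.2254 → 29.2254 [wait]  node(5,3) S=157.8956 payoff=0.0000 vs cont=10.1869 → 10.1869 [wait]  node(5,4) S=197.6383 payoff=0.0000 vs cont=1.6377 → 1.6377 [wait]  node(5,5) S=247.3844 payoff=0.0000 vs cont=0.0000 → 0.0000 [wait]  ⇒ S*(5)=100.7784
t_4: node(4,0) S=90.0776 payoff=64.5224 vs cont=63.3337 → 64.5224 [stop]  node(4,1) S=112.7504 payoff=41.8496 vs cont=41.0479 → 41.8496 [stop]  node(4,2) S=141.1300 payoff=13.4700 vs cont=19.4336 → 19.4336 [wait]  node(4,3) S=176.6528 payoff=0.0000 vs cont=5.8125 → 5.8125 [wait]  node(4,4) S=221.1168 payoff=0.0000 vs cont=0.8021 → 0.8021 [wait]  ⇒ S*(4)=112.7504
t_3: node(3,0) S=100.7784 payoff=53.8216 vs cont=52.6329 → 53.8216 [stop]  node(3,1) S=126.1446 payoff=28.4554 vs cont=30.2635 → 30.2635 [wait]  node(3,2) S=157.8956 payoff=0.0000 vs cont=12.4394 → 12.4394 [wait]  node(3,3) S=197.6383 payoff=0.0000 vs cont=3.2500 → 3.2500 [wait]  ⇒ S*(3)=100.7784
t_2: node(2,0) S=112.7504 payoff=41.8496 vs cont=41.5695 → 41.8496 [stop]  node(2,1) S=141.1300 payoff=13.4700 vs cont=21.0740 → 21.0740 [wait]  node(2,2) S=176.6528 payoff=0.0000 vs cont=7.7260 → 7.7260 [wait]  ⇒ S*(2)=112.7504
t_1: node(1,0) S=126.1446 payoff=28.4554 vs cont=31.0878 → 31.0878 [wait]  node(1,1) S=157.8956 payoff=0.0000 vs cont=14.2044 → 14.2044 [wait]  ⇒ S*(1)=-
t_0: node(0,0) S=141.1300 payoff=13.4700 vs cont=22.3646 → 22.3646 [wait]  ⇒ S*(0)=-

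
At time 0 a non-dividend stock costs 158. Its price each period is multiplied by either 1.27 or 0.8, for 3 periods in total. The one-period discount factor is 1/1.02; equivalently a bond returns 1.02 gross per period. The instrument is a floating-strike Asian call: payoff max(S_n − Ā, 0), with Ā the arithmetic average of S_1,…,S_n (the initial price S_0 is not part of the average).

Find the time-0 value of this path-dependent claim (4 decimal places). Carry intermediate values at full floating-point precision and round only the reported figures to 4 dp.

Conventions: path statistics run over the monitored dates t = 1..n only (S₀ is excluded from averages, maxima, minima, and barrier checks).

No-arbitrage gives p* = (R−d)/(u−d) = 0.4681: enumerate every path, weight its payoff by its p*-probability, and discount by R^3.
Enumerate all 2^3 = 8 price paths (U = up ×1.27, D = down ×0.8); each path with k up-moves has probability p*^k·(1−p*)^(3−k).
DDD: Ā=102.8053, payoff=0.0000, prob=0.150497
UDD: Ā=163.2035, payoff=0.0000, prob=0.132437
DUD: Ā=138.4501, payoff=0.0000, prob=0.132437
UUD: Ā=219.7896, payoff=0.0000, prob=0.116545
DDU: Ā=118.6475, payoff=9.7749, prob=0.132437
UDU: Ā=188.3529, payoff=15.5177, prob=0.116545
DUU: Ā=163.5995, payoff=40.2710, prob=0.116545
UUU: Ā=259.7142, payoff=63.9303, prob=0.102559
Price = Σ prob·payoff / R^3 = 14.353070 / 1.061208 = 13.5252

price = 13.5252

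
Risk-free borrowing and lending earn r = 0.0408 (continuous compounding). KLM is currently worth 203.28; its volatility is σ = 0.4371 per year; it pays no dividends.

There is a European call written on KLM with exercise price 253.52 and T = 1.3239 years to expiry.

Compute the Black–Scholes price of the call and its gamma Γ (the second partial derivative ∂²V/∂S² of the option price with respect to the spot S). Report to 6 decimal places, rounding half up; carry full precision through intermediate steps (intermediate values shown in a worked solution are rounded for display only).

σ√T = 0.4371·√1.3239 = 0.502931
d₁ = (ln(S/K) + (r+σ²/2)T) / (σ√T) = (ln(203.28/253.52) + (0.0408+0.4371²/2)·1.3239) / 0.502931 = (-0.220858 + 0.180485) / 0.502931 = -0.080276
d₂ = d₁ − σ√T = -0.080276 − 0.502931 = -0.583207
e^{−rT} = 0.947418
N(d₁) = 0.468009,  N(d₂) = 0.279877
Call price V = S·N(d₁) − K·e^{−rT}·N(d₂) = 95.136815 − 67.223444 = 27.913371
φ(d₁) = (1/√(2π))·e^{−d₁²/2} = 0.397659
Γ = φ(d₁) / (S·σ·√T) = 0.003890

price = 27.913371
Γ = 0.003890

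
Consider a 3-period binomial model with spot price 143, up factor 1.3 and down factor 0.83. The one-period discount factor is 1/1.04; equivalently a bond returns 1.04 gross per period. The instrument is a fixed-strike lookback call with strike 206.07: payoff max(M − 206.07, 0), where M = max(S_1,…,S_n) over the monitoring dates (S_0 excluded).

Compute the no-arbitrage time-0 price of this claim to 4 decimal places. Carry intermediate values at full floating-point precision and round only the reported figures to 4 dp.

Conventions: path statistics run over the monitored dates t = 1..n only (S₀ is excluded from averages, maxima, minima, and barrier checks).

price = 12.0674

No-arbitrage gives p* = (R−d)/(u−d) = 0.4468: enumerate every path, weight its payoff by its p*-probability, and discount by R^3.
Enumerate all 2^3 = 8 price paths (U = up ×1.3, D = down ×0.83); each path with k up-moves has probability p*^k·(1−p*)^(3−k).
DDD: M=118.6900, payoff=0.0000, prob=0.169288
UDD: M=185.9000, payoff=0.0000, prob=0.136733
DUD: M=154.2970, payoff=0.0000, prob=0.136733
UUD: M=241.6700, payoff=35.6000, prob=0.110438
DDU: M=128.0665, payoff=0.0000, prob=0.136733
UDU: M=200.5861, payoff=0.0000, prob=0.110438
DUU: M=200.5861, payoff=0.0000, prob=0.110438
UUU: M=314.1710, payoff=108.1010, prob=0.089200
Price = Σ prob·payoff / R^3 = 13.574188 / 1.124864 = 12.0674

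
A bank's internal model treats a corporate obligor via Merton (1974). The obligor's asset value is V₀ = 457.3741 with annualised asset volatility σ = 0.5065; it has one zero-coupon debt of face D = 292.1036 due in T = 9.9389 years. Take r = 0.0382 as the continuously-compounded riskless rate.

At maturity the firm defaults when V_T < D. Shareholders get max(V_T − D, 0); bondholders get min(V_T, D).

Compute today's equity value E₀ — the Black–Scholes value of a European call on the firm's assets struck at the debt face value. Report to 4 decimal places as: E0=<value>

E0=336.5224

Apply the equity-as-call identities (strike 292.1036, horizon 9.9389 years):
d₁ = [ln(V₀/D) + (r + σ²/2)T] / (σ√T)
   = [ln(457.3741/292.1036) + (0.0382 + 0.5·0.5065²)·9.9389] / (0.5065·√9.9389)
   = [0.448393 + 1.654540] / 1.596793 = 1.316973
d₂ = d₁ − σ√T = 1.316973 − 1.596793 = -0.279820
N(d₁) = 0.906076,  N(d₂) = 0.389808,  e^(−rT) = 0.684090
E₀ = V₀·N(d₁) − D·e^(−rT)·N(d₂)
   = 457.3741·0.906076 − 292.1036·0.684090·0.389808 = 336.522378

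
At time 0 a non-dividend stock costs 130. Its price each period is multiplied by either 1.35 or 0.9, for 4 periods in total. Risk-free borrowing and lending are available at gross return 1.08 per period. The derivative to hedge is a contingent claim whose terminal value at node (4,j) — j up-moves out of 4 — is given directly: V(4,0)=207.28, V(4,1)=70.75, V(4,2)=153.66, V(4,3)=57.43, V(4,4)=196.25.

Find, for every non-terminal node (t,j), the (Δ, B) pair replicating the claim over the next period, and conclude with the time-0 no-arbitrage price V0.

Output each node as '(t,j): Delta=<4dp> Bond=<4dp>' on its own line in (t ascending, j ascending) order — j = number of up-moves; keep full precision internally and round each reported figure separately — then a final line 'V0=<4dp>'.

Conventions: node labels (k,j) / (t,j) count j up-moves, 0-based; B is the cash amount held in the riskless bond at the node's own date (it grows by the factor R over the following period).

The replicating-portfolio and risk-neutral prices coincide; use p* = (1.08−0.9)/(1.35−0.9) = 0.4000 for the latter.
Terminal payoffs: V(4,0)=207.2800, V(4,1)=70.7500, V(4,2)=153.6600, V(4,3)=57.4300, V(4,4)=196.2500
Node (3,0) S=94.7700: V=(p*·70.7500+(1−p*)·207.2800)/1.08=141.3593; Δ=(70.7500−207.2800)/(127.9395−85.2930)=-3.2014; B=V−Δ·S=444.7593
Node (3,1) S=142.1550: V=(p*·153.6600+(1−p*)·70.7500)/1.08=96.2167; Δ=(153.6600−70.7500)/(191.9093−127.9395)=1.2961; B=V−Δ·S=-88.0278
Node (3,2) S=213.2325: V=(p*·57.4300+(1−p*)·153.6600)/1.08=106.6370; Δ=(57.4300−153.6600)/(287.8639−191.9093)=-1.0029; B=V−Δ·S=320.4815
Node (3,3) S=319.8488: V=(p*·196.2500+(1−p*)·57.4300)/1.08=104.5907; Δ=(196.2500−57.4300)/(431.7958−287.8639)=0.9645; B=V−Δ·S=-203.8981
Node (2,0) S=105.3000: V=(p*·96.2167+(1−p*)·141.3593)/1.08=114.1687; Δ=(96.2167−141.3593)/(142.1550−94.7700)=-0.9527; B=V−Δ·S=214.4856
Node (2,1) S=157.9500: V=(p*·106.6370+(1−p*)·96.2167)/1.08=92.9489; Δ=(106.6370−96.2167)/(213.2325−142.1550)=0.1466; B=V−Δ·S=69.7925
Node (2,2) S=236.9250: V=(p*·104.5907+(1−p*)·106.6370)/1.08=97.9801; Δ=(104.5907−106.6370)/(319.8488−213.2325)=-0.0192; B=V−Δ·S=102.5274
Node (1,0) S=117.0000: V=(p*·92.9489+(1−p*)·114.1687)/1.08=97.8526; Δ=(92.9489−114.1687)/(157.9500−105.3000)=-0.4030; B=V−Δ·S=145.0077
Node (1,1) S=175.5000: V=(p*·97.9801+(1−p*)·92.9489)/1.08=87.9272; Δ=(97.9801−92.9489)/(236.9250−157.9500)=0.0637; B=V−Δ·S=76.7467
Node (0,0) S=130.0000: V=(p*·87.9272+(1−p*)·97.8526)/1.08=86.9282; Δ=(87.9272−97.8526)/(175.5000−117.0000)=-0.1697; B=V−Δ·S=108.9846
Check: Δ(0,0)·S0 + B(0,0) = 86.9282 = V0.

(0,0): Delta=-0.1697 Bond=108.9846
(1,0): Delta=-0.4030 Bond=145.0077
(1,1): Delta=0.0637 Bond=76.7467
(2,0): Delta=-0.9527 Bond=214.4856
(2,1): Delta=0.1466 Bond=69.7925
(2,2): Delta=-0.0192 Bond=102.5274
(3,0): Delta=-3.2014 Bond=444.7593
(3,1): Delta=1.2961 Bond=-88.0278
(3,2): Delta=-1.0029 Bond=320.4815
(3,3): Delta=0.9645 Bond=-203.8981
V0=86.9282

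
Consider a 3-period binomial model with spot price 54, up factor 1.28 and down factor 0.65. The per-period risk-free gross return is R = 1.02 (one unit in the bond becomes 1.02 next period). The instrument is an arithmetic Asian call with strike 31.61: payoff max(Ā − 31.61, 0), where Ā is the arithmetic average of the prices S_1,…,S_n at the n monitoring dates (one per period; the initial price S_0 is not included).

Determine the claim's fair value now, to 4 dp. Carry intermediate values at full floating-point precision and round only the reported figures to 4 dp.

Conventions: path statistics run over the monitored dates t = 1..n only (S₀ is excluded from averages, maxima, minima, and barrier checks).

No-arbitrage gives p* = (R−d)/(u−d) = 0.5873: enumerate every path, weight its payoff by its p*-probability, and discount by R^3.
Enumerate all 2^3 = 8 price paths (U = up ×1.28, D = down ×0.65); each path with k up-moves has probability p*^k·(1−p*)^(3−k).
DDD: Ā=24.2482, payoff=0.0000, prob=0.070291
UDD: Ā=47.7504, payoff=16.1404, prob=0.100029
DUD: Ā=36.4104, payoff=4.8004, prob=0.100029
UUD: Ā=71.7005, payoff=40.0905, prob=0.142349
DDU: Ā=29.0394, payoff=0.0000, prob=0.100029
UDU: Ā=57.1853, payoff=25.5753, prob=0.142349
DUU: Ā=45.8453, payoff=14.2353, prob=0.142349
UUU: Ā=90.2799, payoff=58.6699, prob=0.202574
Price = Σ prob·payoff / R^3 = 25.353542 / 1.061208 = 23.8912

price = 23.8912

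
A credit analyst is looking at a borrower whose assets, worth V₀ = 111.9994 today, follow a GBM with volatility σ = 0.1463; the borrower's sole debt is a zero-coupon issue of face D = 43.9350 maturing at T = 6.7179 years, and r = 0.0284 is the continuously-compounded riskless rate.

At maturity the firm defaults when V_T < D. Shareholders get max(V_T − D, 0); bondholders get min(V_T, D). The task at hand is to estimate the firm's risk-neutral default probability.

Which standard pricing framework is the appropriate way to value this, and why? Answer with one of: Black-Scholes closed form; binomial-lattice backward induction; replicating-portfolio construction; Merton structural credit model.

framework: Merton structural credit model

Key observation: a levered firm with one bullet debt due at 6.7179 years is the canonical structural-credit setup: equity is a call on the firm's assets struck at the face value.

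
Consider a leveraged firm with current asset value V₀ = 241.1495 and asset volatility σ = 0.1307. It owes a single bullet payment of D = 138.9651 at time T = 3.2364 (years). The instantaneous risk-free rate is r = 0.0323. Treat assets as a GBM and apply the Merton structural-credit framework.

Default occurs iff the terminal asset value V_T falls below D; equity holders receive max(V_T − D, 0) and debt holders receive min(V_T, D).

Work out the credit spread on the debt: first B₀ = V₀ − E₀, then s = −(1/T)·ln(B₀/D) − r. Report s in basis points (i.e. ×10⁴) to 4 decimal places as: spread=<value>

Apply the equity-as-call identities (strike 138.9651, horizon 3.2364 years):
d₁ = [ln(V₀/D) + (r + σ²/2)T] / (σ√T)
   = [ln(241.1495/138.9651) + (0.0323 + 0.5·0.1307²)·3.2364] / (0.1307·√3.2364)
   = [0.551194 + 0.132179] / 0.235129 = 2.906371
d₂ = d₁ − σ√T = 2.906371 − 0.235129 = 2.671242
N(d₁) = 0.998172,  N(d₂) = 0.996221,  e^(−rT) = 0.900743
E₀ = V₀·N(d₁) − D·e^(−rT)·N(d₂)
   = 241.1495·0.998172 − 138.9651·0.900743·0.996221 = 116.009802
B₀ = V₀ − E₀ = 241.1495 − 116.009802 = 125.139698
spread = −(1/T)·ln(B₀/D) − r = −(1/3.2364)·ln(125.139698/138.9651) − 0.0323 = 0.00007922
in basis points: 0.00007922 × 10⁴ = 0.7922 bp

spread=0.7922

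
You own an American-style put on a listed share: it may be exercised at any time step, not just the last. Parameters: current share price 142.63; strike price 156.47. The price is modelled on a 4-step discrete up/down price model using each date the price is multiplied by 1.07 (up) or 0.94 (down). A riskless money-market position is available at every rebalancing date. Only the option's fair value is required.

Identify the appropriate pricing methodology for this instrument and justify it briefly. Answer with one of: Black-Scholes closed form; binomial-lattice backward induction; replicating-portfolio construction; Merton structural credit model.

framework: binomial-lattice backward induction

Key observation: early exercise of the strike-156.47 put must be checked at each of the 4 dates (spot 142.63), which forces a node-by-node comparison of intrinsic and continuation value backward from expiry.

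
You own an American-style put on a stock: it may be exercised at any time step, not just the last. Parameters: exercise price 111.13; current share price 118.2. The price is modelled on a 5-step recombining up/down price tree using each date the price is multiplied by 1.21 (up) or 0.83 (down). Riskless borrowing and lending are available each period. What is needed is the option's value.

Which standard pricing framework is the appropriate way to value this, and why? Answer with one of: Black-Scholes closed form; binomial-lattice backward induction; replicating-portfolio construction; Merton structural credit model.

Key observation: an American put (K = 111.13, S₀ = 118.2) on a 5-date tree has no closed form — the optimal stopping decision is embedded and must be resolved recursively from expiry.

framework: binomial-lattice backward induction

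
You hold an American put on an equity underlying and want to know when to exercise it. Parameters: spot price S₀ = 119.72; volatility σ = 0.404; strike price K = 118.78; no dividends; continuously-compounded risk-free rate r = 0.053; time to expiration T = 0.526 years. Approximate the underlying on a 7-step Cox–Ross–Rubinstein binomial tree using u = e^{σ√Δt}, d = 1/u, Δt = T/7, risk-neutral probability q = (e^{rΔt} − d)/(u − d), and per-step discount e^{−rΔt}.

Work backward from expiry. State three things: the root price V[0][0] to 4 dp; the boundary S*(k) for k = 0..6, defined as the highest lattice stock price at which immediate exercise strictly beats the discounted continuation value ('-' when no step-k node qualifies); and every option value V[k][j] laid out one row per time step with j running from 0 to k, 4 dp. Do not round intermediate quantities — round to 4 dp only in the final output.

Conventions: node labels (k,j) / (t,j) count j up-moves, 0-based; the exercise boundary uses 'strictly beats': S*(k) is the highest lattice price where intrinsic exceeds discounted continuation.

price = 12.4698
boundary = - - - 85.8773 76.8745 85.8773 95.9344
tree:
12.4698
17.8406 6.9884
24.6983 10.8573 3.0237
32.9027 16.3710 5.2143 0.7711
41.9055 23.7729 8.8102 1.5190 0.0000
49.9645 32.9027 14.4762 2.9922 0.0000 0.0000
57.1786 41.9055 22.8456 5.8942 0.0000 0.0000 0.0000
63.6365 49.9645 32.9027 11.6106 0.0000 0.0000 0.0000 0.0000

Δt=0.07514, u=1.11711, d=0.89517, q=0.49032, disc=e^(-rΔt)=0.99603
k=7 terminal: V=max(K-S,0) → 63.6365 49.9645 32.9027 11.6106 0.0000 0.0000 0.0000 0.0000
k=6: j=0 S=61.6014 intr=57.1786 cont=56.7065 V=57.1786[EX]; j=1 S=76.8745 intr=41.9055 cont=41.4334 V=41.9055[EX]; j=2 S=95.9344 intr=22.8456 cont=22.3734 V=22.8456[EX]; j=3 S=119.7200 intr=0.0000 cont=5.8942 V=5.8942[hold]; j=4 S=149.4028 intr=0.0000 cont=0.0000 V=0.0000[hold]; j=5 S=186.4451 intr=0.0000 cont=0.0000 V=0.0000[hold]; j=6 S=232.6714 intr=0.0000 cont=0.0000 V=0.0000[hold]  S*(6)=95.9344
k=5: j=0 S=68.8155 intr=49.9645 cont=49.4924 V=49.9645[EX]; j=1 S=85.8773 intr=32.9027 cont=32.4306 V=32.9027[EX]; j=2 S=107.1694 intr=11.6106 cont=14.4762 V=14.4762[hold]; j=3 S=133.7404 intr=0.0000 cont=2.9922 V=2.9922[hold]; j=4 S=166.8994 intr=0.0000 cont=0.0000 V=0.0000[hold]; j=5 S=208.2797 intr=0.0000 cont=0.0000 V=0.0000[hold]  S*(5)=85.8773
k=4: j=0 S=76.8745 intr=41.9055 cont=41.4334 V=41.9055[EX]; j=1 S=95.9344 intr=22.8456 cont=23.7729 V=23.7729[hold]; j=2 S=119.7200 intr=0.0000 cont=8.8102 V=8.8102[hold]; j=3 S=149.4028 intr=0.0000 cont=1.5190 V=1.5190[hold]; j=4 S=186.4451 intr=0.0000 cont=0.0000 V=0.0000[hold]  S*(4)=76.8745
k=3: j=0 S=85.8773 intr=32.9027 cont=32.8834 V=32.9027[EX]; j=1 S=107.1694 intr=11.6106 cont=16.3710 V=16.3710[hold]; j=2 S=133.7404 intr=0.0000 cont=5.2143 V=5.2143[hold]; j=3 S=166.8994 intr=0.0000 cont=0.7711 V=0.7711[hold]  S*(3)=85.8773
k=2: j=0 S=95.9344 intr=22.8456 cont=24.6983 V=24.6983[hold]; j=1 S=119.7200 intr=0.0000 cont=10.8573 V=10.8573[hold]; j=2 S=149.4028 intr=0.0000 cont=3.0237 V=3.0237[hold]  S*(2)=-
k=1: j=0 S=107.1694 intr=11.6106 cont=17.8406 V=17.8406[hold]; j=1 S=133.7404 intr=0.0000 cont=6.9884 V=6.9884[hold]  S*(1)=-
k=0: j=0 S=119.7200 intr=0.0000 cont=12.4698 V=12.4698[hold]  S*(0)=-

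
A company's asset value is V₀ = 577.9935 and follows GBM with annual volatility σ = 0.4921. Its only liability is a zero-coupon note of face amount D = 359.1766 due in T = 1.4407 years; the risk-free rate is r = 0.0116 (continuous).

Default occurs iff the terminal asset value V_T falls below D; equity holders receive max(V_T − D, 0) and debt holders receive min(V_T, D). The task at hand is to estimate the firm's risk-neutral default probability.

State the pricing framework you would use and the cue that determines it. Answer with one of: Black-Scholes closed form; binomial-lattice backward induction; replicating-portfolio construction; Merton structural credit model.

Key observation: assets follow a GBM and default happens iff V_T < 359.1766; valuing claims on that split (equity as a call, risky debt as the residual) is the structural model's definition.

framework: Merton structural credit model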